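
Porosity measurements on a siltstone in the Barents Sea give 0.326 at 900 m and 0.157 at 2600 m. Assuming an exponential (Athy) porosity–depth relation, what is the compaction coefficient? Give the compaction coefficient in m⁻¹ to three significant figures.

0.000430 m⁻¹

Working in km (1 km = 1000 m; c in km⁻¹ = c in m⁻¹ × 1000):
Athy: n(z) = n₀ e^(−cz) ⇒ n₁/n₂ = e^{c(z₂−z₁)} ⇒ c = ln(n₁/n₂)/(z₂−z₁)
c = ln(0.326/0.157) / (2.6 − 0.9) = ln(2.076) / 1.7 = 0.7307 / 1.7 = 0.4298 km⁻¹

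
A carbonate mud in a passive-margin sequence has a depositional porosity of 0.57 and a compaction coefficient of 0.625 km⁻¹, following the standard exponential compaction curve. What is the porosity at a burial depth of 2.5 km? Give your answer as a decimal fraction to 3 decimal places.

0.119

n = n₀·exp(−c·z) = 0.57 × exp(−0.625 × 2.5) = 0.57 × exp(−1.562)
  = 0.57 × 0.2096 = 0.1195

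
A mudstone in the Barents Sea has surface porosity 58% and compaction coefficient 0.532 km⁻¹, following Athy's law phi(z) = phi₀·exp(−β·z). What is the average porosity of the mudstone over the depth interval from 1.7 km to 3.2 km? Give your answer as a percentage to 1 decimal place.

16.2%

⟨phi⟩ = (1/(z₂−z₁)) ∫ phi₀ e^(−βz) dz = phi₀·(e^(−β·z₁) − e^(−β·z₂)) / (β·(z₂−z₁))
e^(−0.532×1.7) = 0.4048; e^(−0.532×3.2) = 0.1822
⟨phi⟩ = 0.58 × (0.4048 − 0.1822) / (0.532 × 1.5) = 0.58 × 0.2789 = 0.1617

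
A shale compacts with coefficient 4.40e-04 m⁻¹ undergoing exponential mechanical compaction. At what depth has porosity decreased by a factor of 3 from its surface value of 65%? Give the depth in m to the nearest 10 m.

2500 m

Working in km (1 km = 1000 m; k in km⁻¹ = k in m⁻¹ × 1000):
n/n₀ = 1/3 ⇒ exp(−k·Z) = 1/3 ⇒ Z = ln(3) / k
Z = 1.0986 / 0.44 = 2.497 km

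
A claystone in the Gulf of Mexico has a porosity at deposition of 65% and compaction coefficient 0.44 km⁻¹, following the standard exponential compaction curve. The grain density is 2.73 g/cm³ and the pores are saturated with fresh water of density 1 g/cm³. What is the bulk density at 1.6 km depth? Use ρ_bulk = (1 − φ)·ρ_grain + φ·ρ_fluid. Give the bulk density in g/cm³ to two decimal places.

Porosity at depth: n = 0.65·exp(−0.44×1.6) = 0.65×0.4946 = 0.3215
Bulk density: ρ_b = (1−n)ρ_g + n·ρ_f = 0.6785×2.73 + 0.3215×1
       = 1.852 + 0.321 = 2.174 g/cm³

2.17 g/cm³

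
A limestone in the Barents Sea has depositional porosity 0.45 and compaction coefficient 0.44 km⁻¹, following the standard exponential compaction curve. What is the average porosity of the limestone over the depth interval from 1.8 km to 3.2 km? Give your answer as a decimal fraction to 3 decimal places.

0.152

⟨phi⟩ = (1/(Z₂−Z₁)) ∫ phi₀ e^(−βZ) dZ = phi₀·(e^(−β·Z₁) − e^(−β·Z₂)) / (β·(Z₂−Z₁))
e^(−0.44×1.8) = 0.4529; e^(−0.44×3.2) = 0.2446
⟨phi⟩ = 0.45 × (0.4529 − 0.2446) / (0.44 × 1.4) = 0.45 × 0.3382 = 0.1522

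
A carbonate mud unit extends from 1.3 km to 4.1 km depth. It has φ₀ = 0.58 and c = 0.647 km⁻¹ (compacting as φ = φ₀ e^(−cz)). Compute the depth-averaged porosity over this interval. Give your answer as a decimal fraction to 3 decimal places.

0.116

⟨φ⟩ = (1/(z₂−z₁)) ∫ φ₀ e^(−cz) dz = φ₀·(e^(−c·z₁) − e^(−c·z₂)) / (c·(z₂−z₁))
e^(−0.647×1.3) = 0.4312; e^(−0.647×4.1) = 0.0705
⟨φ⟩ = 0.58 × (0.4312 − 0.0705) / (0.647 × 2.8) = 0.58 × 0.1991 = 0.1155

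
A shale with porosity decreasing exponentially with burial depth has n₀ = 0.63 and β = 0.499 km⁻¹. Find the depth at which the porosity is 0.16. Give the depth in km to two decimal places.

2.75 km

Invert Athy's law: Z = ln(n₀/n) / β
Z = ln(0.63/0.16) / 0.499 = ln(3.938) / 0.499 = 1.3705 / 0.499 = 2.747 km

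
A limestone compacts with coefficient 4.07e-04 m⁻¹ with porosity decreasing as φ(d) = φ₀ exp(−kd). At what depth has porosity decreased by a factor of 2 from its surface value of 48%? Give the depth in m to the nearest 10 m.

Working in km (1 km = 1000 m; k in km⁻¹ = k in m⁻¹ × 1000):
φ/φ₀ = 1/2 ⇒ exp(−k·d) = 1/2 ⇒ d = ln(2) / k
d = 0.6931 / 0.407 = 1.703 km

1700 m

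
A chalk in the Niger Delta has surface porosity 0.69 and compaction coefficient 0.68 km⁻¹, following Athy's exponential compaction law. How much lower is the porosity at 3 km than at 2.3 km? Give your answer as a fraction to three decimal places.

0.055

n(2.3) = 0.69·e^(−0.68×2.3) = 0.1444
n(3) = 0.69·e^(−0.68×3) = 0.0897
Δn = 0.1444 − 0.0897 = 0.0547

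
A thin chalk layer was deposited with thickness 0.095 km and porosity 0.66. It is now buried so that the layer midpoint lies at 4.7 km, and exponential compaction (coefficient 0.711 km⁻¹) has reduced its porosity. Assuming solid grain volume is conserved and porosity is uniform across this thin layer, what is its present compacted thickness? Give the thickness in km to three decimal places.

0.033 km

Porosity at 4.7 km: φ = 0.66·exp(−0.711×4.7) = 0.0233
Solid-volume conservation: h(1−φ) = h₀(1−φ₀) ⇒ h = h₀·(1−φ₀)/(1−φ)
h = 0.095 × (1 − 0.66)/(1 − 0.0233) = 0.095 × 0.3481 = 0.0331 km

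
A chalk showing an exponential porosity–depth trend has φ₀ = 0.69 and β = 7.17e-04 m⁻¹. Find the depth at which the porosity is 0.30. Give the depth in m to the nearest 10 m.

Working in km (1 km = 1000 m; β in km⁻¹ = β in m⁻¹ × 1000):
Invert Athy's law: z = ln(φ₀/φ) / β
z = ln(0.69/0.3) / 0.717 = ln(2.3) / 0.717 = 0.8329 / 0.717 = 1.162 km

1160 m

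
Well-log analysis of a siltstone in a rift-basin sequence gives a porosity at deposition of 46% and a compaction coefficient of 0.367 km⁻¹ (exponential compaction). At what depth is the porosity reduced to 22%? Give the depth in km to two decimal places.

2.01 km

Invert Athy's law: Z = ln(phi₀/phi) / β
Z = ln(0.46/0.22) / 0.367 = ln(2.091) / 0.367 = 0.7376 / 0.367 = 2.010 km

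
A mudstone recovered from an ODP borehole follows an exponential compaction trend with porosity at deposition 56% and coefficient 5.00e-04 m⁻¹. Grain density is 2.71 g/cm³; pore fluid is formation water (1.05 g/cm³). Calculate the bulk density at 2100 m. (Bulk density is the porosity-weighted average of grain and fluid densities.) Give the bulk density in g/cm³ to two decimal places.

Working in km (1 km = 1000 m; c in km⁻¹ = c in m⁻¹ × 1000):
Porosity at depth: φ = 0.56·exp(−0.5×2.1) = 0.56×0.3499 = 0.1960
Bulk density: ρ_b = (1−φ)ρ_g + φ·ρ_f = 0.8040×2.71 + 0.1960×1.05
       = 2.179 + 0.206 = 2.385 g/cm³

2.38 g/cm³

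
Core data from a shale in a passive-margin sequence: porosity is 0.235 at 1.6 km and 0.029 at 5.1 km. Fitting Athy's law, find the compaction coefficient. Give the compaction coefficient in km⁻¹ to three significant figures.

Athy: n(Z) = n₀ e^(−βZ) ⇒ n₁/n₂ = e^{β(Z₂−Z₁)} ⇒ β = ln(n₁/n₂)/(Z₂−Z₁)
β = ln(0.235/0.029) / (5.1 − 1.6) = ln(8.103) / 3.5 = 2.0923 / 3.5 = 0.5978 km⁻¹

0.598 km⁻¹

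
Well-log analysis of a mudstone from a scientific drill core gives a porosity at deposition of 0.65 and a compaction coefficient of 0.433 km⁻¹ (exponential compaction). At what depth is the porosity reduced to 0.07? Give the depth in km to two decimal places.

Invert Athy's law: d = ln(n₀/n) / β
d = ln(0.65/0.07) / 0.433 = ln(9.286) / 0.433 = 2.2285 / 0.433 = 5.147 km

5.15 km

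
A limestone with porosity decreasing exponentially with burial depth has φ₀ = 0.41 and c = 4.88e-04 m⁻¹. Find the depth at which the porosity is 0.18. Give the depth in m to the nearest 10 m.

1690 m

Working in km (1 km = 1000 m; c in km⁻¹ = c in m⁻¹ × 1000):
Invert Athy's law: d = ln(φ₀/φ) / c
d = ln(0.41/0.18) / 0.488 = ln(2.278) / 0.488 = 0.8232 / 0.488 = 1.687 km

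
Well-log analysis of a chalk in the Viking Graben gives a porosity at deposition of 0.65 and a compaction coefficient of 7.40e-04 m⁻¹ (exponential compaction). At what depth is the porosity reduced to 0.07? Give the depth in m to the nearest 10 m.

3010 m

Working in km (1 km = 1000 m; k in km⁻¹ = k in m⁻¹ × 1000):
Invert Athy's law: d = ln(φ₀/φ) / k
d = ln(0.65/0.07) / 0.74 = ln(9.286) / 0.74 = 2.2285 / 0.74 = 3.011 km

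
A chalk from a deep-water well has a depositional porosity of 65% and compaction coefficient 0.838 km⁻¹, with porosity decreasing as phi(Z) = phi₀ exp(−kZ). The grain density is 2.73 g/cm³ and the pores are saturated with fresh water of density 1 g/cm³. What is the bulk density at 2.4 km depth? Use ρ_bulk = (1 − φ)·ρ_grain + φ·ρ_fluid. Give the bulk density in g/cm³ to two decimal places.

Porosity at depth: phi = 0.65·exp(−0.838×2.4) = 0.65×0.1338 = 0.0870
Bulk density: ρ_b = (1−phi)ρ_g + phi·ρ_f = 0.9130×2.73 + 0.0870×1
       = 2.493 + 0.087 = 2.580 g/cm³

2.58 g/cm³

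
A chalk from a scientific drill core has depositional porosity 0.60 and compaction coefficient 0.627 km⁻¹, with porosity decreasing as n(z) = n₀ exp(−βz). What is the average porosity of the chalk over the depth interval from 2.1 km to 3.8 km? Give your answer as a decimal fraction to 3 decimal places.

0.099

⟨n⟩ = (1/(z₂−z₁)) ∫ n₀ e^(−βz) dz = n₀·(e^(−β·z₁) − e^(−β·z₂)) / (β·(z₂−z₁))
e^(−0.627×2.1) = 0.2680; e^(−0.627×3.8) = 0.0923
⟨n⟩ = 0.6 × (0.2680 − 0.0923) / (0.627 × 1.7) = 0.6 × 0.1648 = 0.0989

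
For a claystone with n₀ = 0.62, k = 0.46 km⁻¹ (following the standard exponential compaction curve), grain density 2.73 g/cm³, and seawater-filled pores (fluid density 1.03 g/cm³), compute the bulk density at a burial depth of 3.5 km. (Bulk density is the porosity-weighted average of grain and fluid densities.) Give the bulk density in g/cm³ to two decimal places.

Porosity at depth: n = 0.62·exp(−0.46×3.5) = 0.62×0.1999 = 0.1239
Bulk density: ρ_b = (1−n)ρ_g + n·ρ_f = 0.8761×2.73 + 0.1239×1.03
       = 2.392 + 0.128 = 2.519 g/cm³

2.52 g/cm³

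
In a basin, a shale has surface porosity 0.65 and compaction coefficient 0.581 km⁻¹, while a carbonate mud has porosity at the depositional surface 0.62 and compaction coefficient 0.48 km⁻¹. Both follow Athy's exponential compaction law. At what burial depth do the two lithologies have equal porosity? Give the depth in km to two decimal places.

Set phi₀ₐ e^(−cₐZ) = phi₀ᵦ e^(−cᵦZ) ⇒ ln(phi₀ₐ/phi₀ᵦ) = (cₐ − cᵦ)·Z
Z = ln(0.65/0.62) / (0.581 − 0.48) = 0.0473 / 0.101 = 0.468 km

0.47 km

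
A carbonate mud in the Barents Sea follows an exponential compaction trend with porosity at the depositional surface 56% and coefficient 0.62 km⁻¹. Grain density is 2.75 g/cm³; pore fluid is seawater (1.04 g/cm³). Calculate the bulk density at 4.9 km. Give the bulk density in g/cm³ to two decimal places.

Porosity at depth: n = 0.56·exp(−0.62×4.9) = 0.56×0.0479 = 0.0268
Bulk density: ρ_b = (1−n)ρ_g + n·ρ_f = 0.9732×2.75 + 0.0268×1.04
       = 2.676 + 0.028 = 2.704 g/cm³

2.70 g/cm³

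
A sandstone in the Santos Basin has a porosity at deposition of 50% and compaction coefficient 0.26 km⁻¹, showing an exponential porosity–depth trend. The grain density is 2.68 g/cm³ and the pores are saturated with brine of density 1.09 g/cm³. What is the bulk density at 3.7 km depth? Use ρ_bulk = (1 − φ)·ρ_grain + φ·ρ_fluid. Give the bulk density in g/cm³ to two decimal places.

2.38 g/cm³

Porosity at depth: phi = 0.5·exp(−0.26×3.7) = 0.5×0.3821 = 0.1911
Bulk density: ρ_b = (1−phi)ρ_g + phi·ρ_f = 0.8089×2.68 + 0.1911×1.09
       = 2.168 + 0.208 = 2.376 g/cm³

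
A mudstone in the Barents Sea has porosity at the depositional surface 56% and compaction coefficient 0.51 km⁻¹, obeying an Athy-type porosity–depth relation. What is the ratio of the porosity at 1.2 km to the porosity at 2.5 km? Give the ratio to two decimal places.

1.94

phi(d₁)/phi(d₂) = e^(−k·d₁)/e^(−k·d₂) = e^{k(d₂−d₁)}
= exp(0.51 × 1.3) = exp(0.663) = 1.9406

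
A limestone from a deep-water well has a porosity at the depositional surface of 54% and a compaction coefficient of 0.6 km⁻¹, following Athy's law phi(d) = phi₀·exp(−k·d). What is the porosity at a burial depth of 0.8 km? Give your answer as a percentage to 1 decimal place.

33.4%

phi = phi₀·exp(−k·d) = 0.54 × exp(−0.6 × 0.8) = 0.54 × exp(−0.48)
  = 0.54 × 0.6188 = 0.3341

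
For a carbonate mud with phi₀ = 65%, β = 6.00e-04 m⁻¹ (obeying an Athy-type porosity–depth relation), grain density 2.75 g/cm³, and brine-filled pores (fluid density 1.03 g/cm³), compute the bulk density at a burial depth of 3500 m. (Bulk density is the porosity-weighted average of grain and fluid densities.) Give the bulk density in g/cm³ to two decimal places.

Working in km (1 km = 1000 m; β in km⁻¹ = β in m⁻¹ × 1000):
Porosity at depth: phi = 0.65·exp(−0.6×3.5) = 0.65×0.1225 = 0.0796
Bulk density: ρ_b = (1−phi)ρ_g + phi·ρ_f = 0.9204×2.75 + 0.0796×1.03
       = 2.531 + 0.082 = 2.613 g/cm³

2.61 g/cm³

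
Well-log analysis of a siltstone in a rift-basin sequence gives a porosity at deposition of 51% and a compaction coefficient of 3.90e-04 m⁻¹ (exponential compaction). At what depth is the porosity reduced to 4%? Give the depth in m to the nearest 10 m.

6530 m

Working in km (1 km = 1000 m; c in km⁻¹ = c in m⁻¹ × 1000):
Invert Athy's law: Z = ln(φ₀/φ) / c
Z = ln(0.51/0.04) / 0.39 = ln(12.75) / 0.39 = 2.5455 / 0.39 = 6.527 km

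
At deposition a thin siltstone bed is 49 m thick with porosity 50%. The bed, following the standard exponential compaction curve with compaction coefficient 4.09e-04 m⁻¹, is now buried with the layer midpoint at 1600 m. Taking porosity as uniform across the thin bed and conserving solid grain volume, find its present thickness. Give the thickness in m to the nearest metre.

Working in km (1 km = 1000 m; k in km⁻¹ = k in m⁻¹ × 1000):
Porosity at 1.6 km: n = 0.5·exp(−0.409×1.6) = 0.2599
Solid-volume conservation: h(1−n) = h₀(1−n₀) ⇒ h = h₀·(1−n₀)/(1−n)
h = 0.049 × (1 − 0.5)/(1 − 0.2599) = 0.049 × 0.6756 = 0.0331 km

33 m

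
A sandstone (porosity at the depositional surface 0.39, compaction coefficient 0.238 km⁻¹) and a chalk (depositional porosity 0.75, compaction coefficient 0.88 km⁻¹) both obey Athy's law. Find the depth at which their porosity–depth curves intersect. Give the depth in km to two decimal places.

1.02 km

Set n₀ₐ e^(−cₐZ) = n₀ᵦ e^(−cᵦZ) ⇒ ln(n₀ₐ/n₀ᵦ) = (cₐ − cᵦ)·Z
Z = ln(0.39/0.75) / (0.238 − 0.88) = -0.6539 / -0.642 = 1.019 km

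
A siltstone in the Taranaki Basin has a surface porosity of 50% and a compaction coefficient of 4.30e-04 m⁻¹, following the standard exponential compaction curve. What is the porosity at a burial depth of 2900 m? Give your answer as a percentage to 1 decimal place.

Working in km (1 km = 1000 m; β in km⁻¹ = β in m⁻¹ × 1000):
n = n₀·exp(−β·Z) = 0.5 × exp(−0.43 × 2.9) = 0.5 × exp(−1.247)
  = 0.5 × 0.2874 = 0.1437

14.4%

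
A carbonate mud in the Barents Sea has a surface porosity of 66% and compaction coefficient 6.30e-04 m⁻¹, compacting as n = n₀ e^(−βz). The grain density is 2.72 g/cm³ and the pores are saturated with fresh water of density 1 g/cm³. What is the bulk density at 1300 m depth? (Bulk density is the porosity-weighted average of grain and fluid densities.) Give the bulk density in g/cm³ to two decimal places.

Working in km (1 km = 1000 m; β in km⁻¹ = β in m⁻¹ × 1000):
Porosity at depth: n = 0.66·exp(−0.63×1.3) = 0.66×0.4409 = 0.2910
Bulk density: ρ_b = (1−n)ρ_g + n·ρ_f = 0.7090×2.72 + 0.2910×1
       = 1.929 + 0.291 = 2.220 g/cm³

2.22 g/cm³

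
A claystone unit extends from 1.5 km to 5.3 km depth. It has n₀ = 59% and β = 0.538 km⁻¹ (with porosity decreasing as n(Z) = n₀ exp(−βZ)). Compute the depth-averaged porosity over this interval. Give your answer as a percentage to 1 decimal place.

⟨n⟩ = (1/(Z₂−Z₁)) ∫ n₀ e^(−βZ) dZ = n₀·(e^(−β·Z₁) − e^(−β·Z₂)) / (β·(Z₂−Z₁))
e^(−0.538×1.5) = 0.4462; e^(−0.538×5.3) = 0.0578
⟨n⟩ = 0.59 × (0.4462 − 0.0578) / (0.538 × 3.8) = 0.59 × 0.1900 = 0.1121

11.2%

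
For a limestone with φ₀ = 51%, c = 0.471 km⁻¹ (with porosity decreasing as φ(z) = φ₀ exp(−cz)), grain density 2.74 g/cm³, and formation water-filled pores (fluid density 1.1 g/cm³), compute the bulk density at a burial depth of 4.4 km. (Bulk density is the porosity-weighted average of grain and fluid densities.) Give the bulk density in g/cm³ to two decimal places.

Porosity at depth: φ = 0.51·exp(−0.471×4.4) = 0.51×0.1259 = 0.0642
Bulk density: ρ_b = (1−φ)ρ_g + φ·ρ_f = 0.9358×2.74 + 0.0642×1.1
       = 2.564 + 0.071 = 2.635 g/cm³

2.63 g/cm³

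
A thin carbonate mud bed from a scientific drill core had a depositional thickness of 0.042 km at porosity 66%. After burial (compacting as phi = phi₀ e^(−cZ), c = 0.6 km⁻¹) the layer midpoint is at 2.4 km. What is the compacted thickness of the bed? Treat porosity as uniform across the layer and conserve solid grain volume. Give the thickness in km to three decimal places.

Porosity at 2.4 km: phi = 0.66·exp(−0.6×2.4) = 0.1564
Solid-volume conservation: h(1−phi) = h₀(1−phi₀) ⇒ h = h₀·(1−phi₀)/(1−phi)
h = 0.042 × (1 − 0.66)/(1 − 0.1564) = 0.042 × 0.4030 = 0.0169 km

0.017 km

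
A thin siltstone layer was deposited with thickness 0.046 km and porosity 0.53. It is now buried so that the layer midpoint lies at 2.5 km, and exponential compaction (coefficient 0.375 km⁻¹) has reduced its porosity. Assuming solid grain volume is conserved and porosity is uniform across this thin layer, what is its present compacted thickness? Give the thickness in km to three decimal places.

Porosity at 2.5 km: phi = 0.53·exp(−0.375×2.5) = 0.2076
Solid-volume conservation: h(1−phi) = h₀(1−phi₀) ⇒ h = h₀·(1−phi₀)/(1−phi)
h = 0.046 × (1 − 0.53)/(1 − 0.2076) = 0.046 × 0.5931 = 0.0273 km

0.027 km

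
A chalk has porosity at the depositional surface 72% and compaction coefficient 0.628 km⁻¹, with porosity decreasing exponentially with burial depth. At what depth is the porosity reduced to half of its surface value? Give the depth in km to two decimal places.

n/n₀ = 1/2 ⇒ exp(−β·z) = 1/2 ⇒ z = ln(2) / β
z = 0.6931 / 0.628 = 1.104 km

1.10 km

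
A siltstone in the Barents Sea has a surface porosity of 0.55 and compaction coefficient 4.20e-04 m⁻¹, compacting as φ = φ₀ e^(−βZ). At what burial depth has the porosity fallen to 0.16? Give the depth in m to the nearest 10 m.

2940 m

Working in km (1 km = 1000 m; β in km⁻¹ = β in m⁻¹ × 1000):
Invert Athy's law: Z = ln(φ₀/φ) / β
Z = ln(0.55/0.16) / 0.42 = ln(3.438) / 0.42 = 1.2347 / 0.42 = 2.940 km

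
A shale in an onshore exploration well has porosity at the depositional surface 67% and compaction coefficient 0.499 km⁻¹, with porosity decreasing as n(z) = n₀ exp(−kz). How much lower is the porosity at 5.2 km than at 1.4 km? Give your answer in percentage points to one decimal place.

n(1.4) = 0.67·e^(−0.499×1.4) = 0.3332
n(5.2) = 0.67·e^(−0.499×5.2) = 0.0500
Δn = 0.3332 − 0.0500 = 0.2832

28.3 percentage points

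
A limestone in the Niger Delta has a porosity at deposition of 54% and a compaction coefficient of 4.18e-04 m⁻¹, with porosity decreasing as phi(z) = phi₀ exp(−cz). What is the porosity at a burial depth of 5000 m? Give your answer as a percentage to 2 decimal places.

6.68%

Working in km (1 km = 1000 m; c in km⁻¹ = c in m⁻¹ × 1000):
phi = phi₀·exp(−c·z) = 0.54 × exp(−0.418 × 5) = 0.54 × exp(−2.09)
  = 0.54 × 0.1237 = 0.0668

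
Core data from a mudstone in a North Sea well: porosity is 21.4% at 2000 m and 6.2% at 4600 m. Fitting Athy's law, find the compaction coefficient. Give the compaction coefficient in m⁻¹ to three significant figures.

0.000476 m⁻¹

Working in km (1 km = 1000 m; β in km⁻¹ = β in m⁻¹ × 1000):
Athy: φ(d) = φ₀ e^(−βd) ⇒ φ₁/φ₂ = e^{β(d₂−d₁)} ⇒ β = ln(φ₁/φ₂)/(d₂−d₁)
β = ln(0.214/0.062) / (4.6 − 2) = ln(3.452) / 2.6 = 1.2388 / 2.6 = 0.4765 km⁻¹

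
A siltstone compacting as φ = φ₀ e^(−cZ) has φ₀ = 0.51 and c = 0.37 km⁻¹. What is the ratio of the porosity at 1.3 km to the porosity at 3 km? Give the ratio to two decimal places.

φ(Z₁)/φ(Z₂) = e^(−c·Z₁)/e^(−c·Z₂) = e^{c(Z₂−Z₁)}
= exp(0.37 × 1.7) = exp(0.629) = 1.8757

1.88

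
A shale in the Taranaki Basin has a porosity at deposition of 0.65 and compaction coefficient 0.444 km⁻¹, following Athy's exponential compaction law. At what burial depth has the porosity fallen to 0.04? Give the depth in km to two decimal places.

6.28 km

Invert Athy's law: Z = ln(n₀/n) / β
Z = ln(0.65/0.04) / 0.444 = ln(16.25) / 0.444 = 2.7881 / 0.444 = 6.279 km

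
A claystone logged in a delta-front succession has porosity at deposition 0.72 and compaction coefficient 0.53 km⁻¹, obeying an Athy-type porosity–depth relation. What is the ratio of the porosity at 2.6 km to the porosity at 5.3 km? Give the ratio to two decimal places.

φ(d₁)/φ(d₂) = e^(−k·d₁)/e^(−k·d₂) = e^{k(d₂−d₁)}
= exp(0.53 × 2.7) = exp(1.431) = 4.1829

4.18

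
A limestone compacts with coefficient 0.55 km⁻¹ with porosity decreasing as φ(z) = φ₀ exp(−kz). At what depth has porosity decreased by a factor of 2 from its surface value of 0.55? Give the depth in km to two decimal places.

φ/φ₀ = 1/2 ⇒ exp(−k·z) = 1/2 ⇒ z = ln(2) / k
z = 0.6931 / 0.55 = 1.260 km

1.26 km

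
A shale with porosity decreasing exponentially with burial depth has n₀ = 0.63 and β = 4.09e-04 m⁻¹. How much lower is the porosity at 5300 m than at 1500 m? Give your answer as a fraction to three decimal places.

Working in km (1 km = 1000 m; β in km⁻¹ = β in m⁻¹ × 1000):
n(1.5) = 0.63·e^(−0.409×1.5) = 0.3411
n(5.3) = 0.63·e^(−0.409×5.3) = 0.0721
Δn = 0.3411 − 0.0721 = 0.2690

0.269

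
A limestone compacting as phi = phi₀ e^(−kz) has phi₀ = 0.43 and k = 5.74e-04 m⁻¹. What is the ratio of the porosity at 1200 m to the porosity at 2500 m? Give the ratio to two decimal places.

2.11

Working in km (1 km = 1000 m; k in km⁻¹ = k in m⁻¹ × 1000):
phi(z₁)/phi(z₂) = e^(−k·z₁)/e^(−k·z₂) = e^{k(z₂−z₁)}
= exp(0.574 × 1.3) = exp(0.7462) = 2.1090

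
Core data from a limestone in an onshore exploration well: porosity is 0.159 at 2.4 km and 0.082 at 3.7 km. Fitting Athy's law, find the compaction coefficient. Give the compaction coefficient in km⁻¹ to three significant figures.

0.509 km⁻¹

Athy: φ(z) = φ₀ e^(−βz) ⇒ φ₁/φ₂ = e^{β(z₂−z₁)} ⇒ β = ln(φ₁/φ₂)/(z₂−z₁)
β = ln(0.159/0.082) / (3.7 − 2.4) = ln(1.939) / 1.3 = 0.6622 / 1.3 = 0.5094 km⁻¹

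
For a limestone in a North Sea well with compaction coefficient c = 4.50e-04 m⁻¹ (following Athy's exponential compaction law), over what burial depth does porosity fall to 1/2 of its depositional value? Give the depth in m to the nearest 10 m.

Working in km (1 km = 1000 m; c in km⁻¹ = c in m⁻¹ × 1000):
n/n₀ = 1/2 ⇒ exp(−c·d) = 1/2 ⇒ d = ln(2) / c
d = 0.6931 / 0.45 = 1.540 km

1540 m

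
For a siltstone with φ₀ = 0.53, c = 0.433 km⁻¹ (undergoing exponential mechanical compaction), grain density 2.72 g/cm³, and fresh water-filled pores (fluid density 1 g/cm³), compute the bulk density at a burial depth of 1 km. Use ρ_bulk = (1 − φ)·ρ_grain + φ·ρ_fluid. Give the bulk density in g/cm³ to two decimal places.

Porosity at depth: φ = 0.53·exp(−0.433×1) = 0.53×0.6486 = 0.3437
Bulk density: ρ_b = (1−φ)ρ_g + φ·ρ_f = 0.6563×2.72 + 0.3437×1
       = 1.785 + 0.344 = 2.129 g/cm³

2.13 g/cm³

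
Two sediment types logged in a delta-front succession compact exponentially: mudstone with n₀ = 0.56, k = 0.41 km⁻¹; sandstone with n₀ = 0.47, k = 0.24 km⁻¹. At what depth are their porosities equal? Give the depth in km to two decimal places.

1.03 km

Set n₀ₐ e^(−kₐz) = n₀ᵦ e^(−kᵦz) ⇒ ln(n₀ₐ/n₀ᵦ) = (kₐ − kᵦ)·z
z = ln(0.56/0.47) / (0.41 − 0.24) = 0.1752 / 0.17 = 1.031 km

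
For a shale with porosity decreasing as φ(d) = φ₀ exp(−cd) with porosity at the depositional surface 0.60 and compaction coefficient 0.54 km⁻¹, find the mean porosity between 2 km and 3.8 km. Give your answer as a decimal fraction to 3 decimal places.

0.130

⟨φ⟩ = (1/(d₂−d₁)) ∫ φ₀ e^(−cd) dd = φ₀·(e^(−c·d₁) − e^(−c·d₂)) / (c·(d₂−d₁))
e^(−0.54×2) = 0.3396; e^(−0.54×3.8) = 0.1285
⟨φ⟩ = 0.6 × (0.3396 − 0.1285) / (0.54 × 1.8) = 0.6 × 0.2172 = 0.1303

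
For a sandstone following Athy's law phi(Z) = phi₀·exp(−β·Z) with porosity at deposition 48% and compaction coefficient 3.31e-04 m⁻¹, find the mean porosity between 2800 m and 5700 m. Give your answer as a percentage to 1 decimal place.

Working in km (1 km = 1000 m; β in km⁻¹ = β in m⁻¹ × 1000):
⟨phi⟩ = (1/(Z₂−Z₁)) ∫ phi₀ e^(−βZ) dZ = phi₀·(e^(−β·Z₁) − e^(−β·Z₂)) / (β·(Z₂−Z₁))
e^(−0.331×2.8) = 0.3958; e^(−0.331×5.7) = 0.1516
⟨phi⟩ = 0.48 × (0.3958 − 0.1516) / (0.331 × 2.9) = 0.48 × 0.2545 = 0.1221

12.2%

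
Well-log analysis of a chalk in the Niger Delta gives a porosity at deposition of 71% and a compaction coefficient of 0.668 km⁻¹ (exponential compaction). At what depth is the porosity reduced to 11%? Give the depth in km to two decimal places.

Invert Athy's law: z = ln(φ₀/φ) / k
z = ln(0.71/0.11) / 0.668 = ln(6.455) / 0.668 = 1.8648 / 0.668 = 2.792 km

2.79 km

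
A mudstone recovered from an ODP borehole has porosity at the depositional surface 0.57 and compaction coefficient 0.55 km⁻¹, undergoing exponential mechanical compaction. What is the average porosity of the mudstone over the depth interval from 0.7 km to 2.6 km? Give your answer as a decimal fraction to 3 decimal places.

⟨n⟩ = (1/(Z₂−Z₁)) ∫ n₀ e^(−βZ) dZ = n₀·(e^(−β·Z₁) − e^(−β·Z₂)) / (β·(Z₂−Z₁))
e^(−0.55×0.7) = 0.6805; e^(−0.55×2.6) = 0.2393
⟨n⟩ = 0.57 × (0.6805 − 0.2393) / (0.55 × 1.9) = 0.57 × 0.4221 = 0.2406

0.241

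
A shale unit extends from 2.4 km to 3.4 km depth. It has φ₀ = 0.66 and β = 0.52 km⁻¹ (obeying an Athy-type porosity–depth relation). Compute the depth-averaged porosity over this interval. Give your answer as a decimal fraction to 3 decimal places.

⟨φ⟩ = (1/(z₂−z₁)) ∫ φ₀ e^(−βz) dz = φ₀·(e^(−β·z₁) − e^(−β·z₂)) / (β·(z₂−z₁))
e^(−0.52×2.4) = 0.2871; e^(−0.52×3.4) = 0.1707
⟨φ⟩ = 0.66 × (0.2871 − 0.1707) / (0.52 × 1) = 0.66 × 0.2239 = 0.1477

0.148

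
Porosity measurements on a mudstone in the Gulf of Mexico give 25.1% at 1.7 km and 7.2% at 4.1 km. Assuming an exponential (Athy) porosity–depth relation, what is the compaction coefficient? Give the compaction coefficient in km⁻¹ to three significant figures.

Athy: n(Z) = n₀ e^(−βZ) ⇒ n₁/n₂ = e^{β(Z₂−Z₁)} ⇒ β = ln(n₁/n₂)/(Z₂−Z₁)
β = ln(0.251/0.072) / (4.1 − 1.7) = ln(3.486) / 2.4 = 1.2488 / 2.4 = 0.5203 km⁻¹

0.520 km⁻¹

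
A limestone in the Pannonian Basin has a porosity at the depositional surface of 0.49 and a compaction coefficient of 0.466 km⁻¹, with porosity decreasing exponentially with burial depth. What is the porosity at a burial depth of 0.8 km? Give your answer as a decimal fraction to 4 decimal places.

phi = phi₀·exp(−k·Z) = 0.49 × exp(−0.466 × 0.8) = 0.49 × exp(−0.3728)
  = 0.49 × 0.6888 = 0.3375

0.3375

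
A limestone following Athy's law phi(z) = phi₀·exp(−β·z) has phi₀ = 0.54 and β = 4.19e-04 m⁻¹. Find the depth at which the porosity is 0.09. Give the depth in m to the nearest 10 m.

4280 m

Working in km (1 km = 1000 m; β in km⁻¹ = β in m⁻¹ × 1000):
Invert Athy's law: z = ln(phi₀/phi) / β
z = ln(0.54/0.09) / 0.419 = ln(6) / 0.419 = 1.7918 / 0.419 = 4.276 km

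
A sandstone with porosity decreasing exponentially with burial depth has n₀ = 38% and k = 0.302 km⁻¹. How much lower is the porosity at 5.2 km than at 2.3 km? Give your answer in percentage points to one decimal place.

n(2.3) = 0.38·e^(−0.302×2.3) = 0.1897
n(5.2) = 0.38·e^(−0.302×5.2) = 0.0790
Δn = 0.1897 − 0.0790 = 0.1107

11.1 percentage points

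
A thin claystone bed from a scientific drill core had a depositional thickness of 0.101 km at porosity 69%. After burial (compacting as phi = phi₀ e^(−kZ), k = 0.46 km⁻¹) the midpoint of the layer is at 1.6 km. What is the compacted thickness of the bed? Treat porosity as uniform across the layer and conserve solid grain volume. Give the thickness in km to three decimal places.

Porosity at 1.6 km: phi = 0.69·exp(−0.46×1.6) = 0.3305
Solid-volume conservation: h(1−phi) = h₀(1−phi₀) ⇒ h = h₀·(1−phi₀)/(1−phi)
h = 0.101 × (1 − 0.69)/(1 − 0.3305) = 0.101 × 0.4631 = 0.0468 km

0.047 km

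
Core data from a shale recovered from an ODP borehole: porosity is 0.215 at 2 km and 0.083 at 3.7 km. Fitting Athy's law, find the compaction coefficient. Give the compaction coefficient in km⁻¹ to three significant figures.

Athy: φ(d) = φ₀ e^(−βd) ⇒ φ₁/φ₂ = e^{β(d₂−d₁)} ⇒ β = ln(φ₁/φ₂)/(d₂−d₁)
β = ln(0.215/0.083) / (3.7 − 2) = ln(2.59) / 1.7 = 0.9518 / 1.7 = 0.5599 km⁻¹

0.560 km⁻¹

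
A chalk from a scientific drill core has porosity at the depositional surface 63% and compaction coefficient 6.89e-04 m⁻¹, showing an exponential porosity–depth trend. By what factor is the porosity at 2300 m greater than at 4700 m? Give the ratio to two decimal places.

5.23

Working in km (1 km = 1000 m; β in km⁻¹ = β in m⁻¹ × 1000):
φ(d₁)/φ(d₂) = e^(−β·d₁)/e^(−β·d₂) = e^{β(d₂−d₁)}
= exp(0.689 × 2.4) = exp(1.654) = 5.2258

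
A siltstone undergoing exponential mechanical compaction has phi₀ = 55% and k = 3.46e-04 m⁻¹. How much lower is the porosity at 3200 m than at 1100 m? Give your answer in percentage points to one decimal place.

Working in km (1 km = 1000 m; k in km⁻¹ = k in m⁻¹ × 1000):
phi(1.1) = 0.55·e^(−0.346×1.1) = 0.3759
phi(3.2) = 0.55·e^(−0.346×3.2) = 0.1818
Δphi = 0.3759 − 0.1818 = 0.1941

19.4 percentage points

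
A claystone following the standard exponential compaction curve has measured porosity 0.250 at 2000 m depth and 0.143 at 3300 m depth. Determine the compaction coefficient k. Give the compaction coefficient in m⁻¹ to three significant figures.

0.000430 m⁻¹

Working in km (1 km = 1000 m; k in km⁻¹ = k in m⁻¹ × 1000):
Athy: phi(Z) = phi₀ e^(−kZ) ⇒ phi₁/phi₂ = e^{k(Z₂−Z₁)} ⇒ k = ln(phi₁/phi₂)/(Z₂−Z₁)
k = ln(0.25/0.143) / (3.3 − 2) = ln(1.748) / 1.3 = 0.5586 / 1.3 = 0.4297 km⁻¹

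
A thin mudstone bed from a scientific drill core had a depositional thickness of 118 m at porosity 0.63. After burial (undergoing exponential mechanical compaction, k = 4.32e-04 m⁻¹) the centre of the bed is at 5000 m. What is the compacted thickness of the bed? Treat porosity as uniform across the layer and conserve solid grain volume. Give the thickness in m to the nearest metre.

Working in km (1 km = 1000 m; k in km⁻¹ = k in m⁻¹ × 1000):
Porosity at 5 km: φ = 0.63·exp(−0.432×5) = 0.0727
Solid-volume conservation: h(1−φ) = h₀(1−φ₀) ⇒ h = h₀·(1−φ₀)/(1−φ)
h = 0.118 × (1 − 0.63)/(1 − 0.0727) = 0.118 × 0.3990 = 0.0471 km

47 m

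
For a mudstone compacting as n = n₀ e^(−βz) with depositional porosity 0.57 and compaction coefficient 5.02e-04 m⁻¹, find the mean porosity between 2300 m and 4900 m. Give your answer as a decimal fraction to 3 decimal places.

Working in km (1 km = 1000 m; β in km⁻¹ = β in m⁻¹ × 1000):
⟨n⟩ = (1/(z₂−z₁)) ∫ n₀ e^(−βz) dz = n₀·(e^(−β·z₁) − e^(−β·z₂)) / (β·(z₂−z₁))
e^(−0.502×2.3) = 0.3152; e^(−0.502×4.9) = 0.0855
⟨n⟩ = 0.57 × (0.3152 − 0.0855) / (0.502 × 2.6) = 0.57 × 0.1760 = 0.1003

0.100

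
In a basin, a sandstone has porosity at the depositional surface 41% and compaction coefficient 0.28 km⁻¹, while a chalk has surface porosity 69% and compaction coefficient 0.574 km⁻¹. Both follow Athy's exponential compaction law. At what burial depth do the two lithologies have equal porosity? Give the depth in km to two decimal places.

Set φ₀ₐ e^(−βₐz) = φ₀ᵦ e^(−βᵦz) ⇒ ln(φ₀ₐ/φ₀ᵦ) = (βₐ − βᵦ)·z
z = ln(0.41/0.69) / (0.28 − 0.574) = -0.5205 / -0.294 = 1.771 km

1.77 km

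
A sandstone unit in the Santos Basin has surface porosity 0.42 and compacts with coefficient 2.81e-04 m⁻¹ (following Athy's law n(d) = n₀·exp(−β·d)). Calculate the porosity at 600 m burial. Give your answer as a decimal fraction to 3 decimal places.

0.355

Working in km (1 km = 1000 m; β in km⁻¹ = β in m⁻¹ × 1000):
n = n₀·exp(−β·d) = 0.42 × exp(−0.281 × 0.6) = 0.42 × exp(−0.1686)
  = 0.42 × 0.8448 = 0.3548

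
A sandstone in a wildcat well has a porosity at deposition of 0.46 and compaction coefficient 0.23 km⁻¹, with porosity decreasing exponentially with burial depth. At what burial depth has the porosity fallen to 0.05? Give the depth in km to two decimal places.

9.65 km

Invert Athy's law: Z = ln(n₀/n) / k
Z = ln(0.46/0.05) / 0.23 = ln(9.2) / 0.23 = 2.2192 / 0.23 = 9.649 km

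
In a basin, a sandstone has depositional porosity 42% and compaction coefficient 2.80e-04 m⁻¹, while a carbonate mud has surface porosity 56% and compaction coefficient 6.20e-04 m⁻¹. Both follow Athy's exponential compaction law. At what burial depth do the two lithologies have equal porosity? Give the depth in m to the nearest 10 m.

850 m

Working in km (1 km = 1000 m; c in km⁻¹ = c in m⁻¹ × 1000):
Set phi₀ₐ e^(−cₐd) = phi₀ᵦ e^(−cᵦd) ⇒ ln(phi₀ₐ/phi₀ᵦ) = (cₐ − cᵦ)·d
d = ln(0.42/0.56) / (0.28 − 0.62) = -0.2877 / -0.34 = 0.846 km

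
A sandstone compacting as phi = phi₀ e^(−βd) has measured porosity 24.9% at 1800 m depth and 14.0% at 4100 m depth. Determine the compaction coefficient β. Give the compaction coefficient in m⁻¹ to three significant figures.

Working in km (1 km = 1000 m; β in km⁻¹ = β in m⁻¹ × 1000):
Athy: phi(d) = phi₀ e^(−βd) ⇒ phi₁/phi₂ = e^{β(d₂−d₁)} ⇒ β = ln(phi₁/phi₂)/(d₂−d₁)
β = ln(0.249/0.14) / (4.1 − 1.8) = ln(1.779) / 2.3 = 0.5758 / 2.3 = 0.2504 km⁻¹

0.000250 m⁻¹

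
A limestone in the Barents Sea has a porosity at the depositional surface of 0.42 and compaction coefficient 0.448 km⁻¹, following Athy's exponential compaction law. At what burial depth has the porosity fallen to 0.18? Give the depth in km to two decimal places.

Invert Athy's law: Z = ln(φ₀/φ) / c
Z = ln(0.42/0.18) / 0.448 = ln(2.333) / 0.448 = 0.8473 / 0.448 = 1.891 km

1.89 km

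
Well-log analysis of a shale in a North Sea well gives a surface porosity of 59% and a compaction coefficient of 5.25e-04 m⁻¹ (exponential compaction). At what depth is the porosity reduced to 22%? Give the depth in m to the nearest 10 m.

1880 m

Working in km (1 km = 1000 m; β in km⁻¹ = β in m⁻¹ × 1000):
Invert Athy's law: Z = ln(φ₀/φ) / β
Z = ln(0.59/0.22) / 0.525 = ln(2.682) / 0.525 = 0.9865 / 0.525 = 1.879 km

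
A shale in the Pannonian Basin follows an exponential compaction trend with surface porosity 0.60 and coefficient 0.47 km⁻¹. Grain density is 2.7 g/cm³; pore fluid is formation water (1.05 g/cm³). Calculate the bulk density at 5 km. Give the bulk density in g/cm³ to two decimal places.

2.61 g/cm³

Porosity at depth: phi = 0.6·exp(−0.47×5) = 0.6×0.0954 = 0.0572
Bulk density: ρ_b = (1−phi)ρ_g + phi·ρ_f = 0.9428×2.7 + 0.0572×1.05
       = 2.546 + 0.060 = 2.606 g/cm³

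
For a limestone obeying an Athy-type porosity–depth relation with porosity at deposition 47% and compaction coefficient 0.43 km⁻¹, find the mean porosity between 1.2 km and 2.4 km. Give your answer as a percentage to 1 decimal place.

21.9%

⟨phi⟩ = (1/(Z₂−Z₁)) ∫ phi₀ e^(−βZ) dZ = phi₀·(e^(−β·Z₁) − e^(−β·Z₂)) / (β·(Z₂−Z₁))
e^(−0.43×1.2) = 0.5969; e^(−0.43×2.4) = 0.3563
⟨phi⟩ = 0.47 × (0.5969 − 0.3563) / (0.43 × 1.2) = 0.47 × 0.4663 = 0.2192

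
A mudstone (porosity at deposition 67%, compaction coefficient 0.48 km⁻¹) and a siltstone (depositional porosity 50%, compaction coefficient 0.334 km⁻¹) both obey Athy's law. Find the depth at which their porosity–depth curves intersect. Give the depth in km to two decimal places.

2.00 km

Set φ₀ₐ e^(−kₐz) = φ₀ᵦ e^(−kᵦz) ⇒ ln(φ₀ₐ/φ₀ᵦ) = (kₐ − kᵦ)·z
z = ln(0.67/0.5) / (0.48 − 0.334) = 0.2927 / 0.146 = 2.005 km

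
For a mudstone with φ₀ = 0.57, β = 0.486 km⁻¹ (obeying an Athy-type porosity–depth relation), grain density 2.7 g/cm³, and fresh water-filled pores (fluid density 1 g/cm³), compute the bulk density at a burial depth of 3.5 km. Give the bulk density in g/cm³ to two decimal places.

Porosity at depth: φ = 0.57·exp(−0.486×3.5) = 0.57×0.1825 = 0.1040
Bulk density: ρ_b = (1−φ)ρ_g + φ·ρ_f = 0.8960×2.7 + 0.1040×1
       = 2.419 + 0.104 = 2.523 g/cm³

2.52 g/cm³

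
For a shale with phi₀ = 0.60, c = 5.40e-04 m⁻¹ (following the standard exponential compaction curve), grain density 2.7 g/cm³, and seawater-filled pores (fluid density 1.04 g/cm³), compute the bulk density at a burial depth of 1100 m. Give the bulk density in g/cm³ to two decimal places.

Working in km (1 km = 1000 m; c in km⁻¹ = c in m⁻¹ × 1000):
Porosity at depth: phi = 0.6·exp(−0.54×1.1) = 0.6×0.5521 = 0.3313
Bulk density: ρ_b = (1−phi)ρ_g + phi·ρ_f = 0.6687×2.7 + 0.3313×1.04
       = 1.806 + 0.345 = 2.150 g/cm³

2.15 g/cm³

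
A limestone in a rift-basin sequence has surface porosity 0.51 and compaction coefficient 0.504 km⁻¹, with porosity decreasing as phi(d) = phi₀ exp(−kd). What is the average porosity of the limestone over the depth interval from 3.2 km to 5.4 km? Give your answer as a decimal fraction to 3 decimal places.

0.061

⟨phi⟩ = (1/(d₂−d₁)) ∫ phi₀ e^(−kd) dd = phi₀·(e^(−k·d₁) − e^(−k·d₂)) / (k·(d₂−d₁))
e^(−0.504×3.2) = 0.1993; e^(−0.504×5.4) = 0.0658
⟨phi⟩ = 0.51 × (0.1993 − 0.0658) / (0.504 × 2.2) = 0.51 × 0.1205 = 0.0614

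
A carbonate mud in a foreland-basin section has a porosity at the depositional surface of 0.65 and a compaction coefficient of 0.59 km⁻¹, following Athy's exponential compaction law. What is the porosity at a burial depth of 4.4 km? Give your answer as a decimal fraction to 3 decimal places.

n = n₀·exp(−k·Z) = 0.65 × exp(−0.59 × 4.4) = 0.65 × exp(−2.596)
  = 0.65 × 0.0746 = 0.0485

0.048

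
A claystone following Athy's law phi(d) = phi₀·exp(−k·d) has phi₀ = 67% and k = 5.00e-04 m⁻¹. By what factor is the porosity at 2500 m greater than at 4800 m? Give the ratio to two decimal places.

3.16

Working in km (1 km = 1000 m; k in km⁻¹ = k in m⁻¹ × 1000):
phi(d₁)/phi(d₂) = e^(−k·d₁)/e^(−k·d₂) = e^{k(d₂−d₁)}
= exp(0.5 × 2.3) = exp(1.15) = 3.1582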